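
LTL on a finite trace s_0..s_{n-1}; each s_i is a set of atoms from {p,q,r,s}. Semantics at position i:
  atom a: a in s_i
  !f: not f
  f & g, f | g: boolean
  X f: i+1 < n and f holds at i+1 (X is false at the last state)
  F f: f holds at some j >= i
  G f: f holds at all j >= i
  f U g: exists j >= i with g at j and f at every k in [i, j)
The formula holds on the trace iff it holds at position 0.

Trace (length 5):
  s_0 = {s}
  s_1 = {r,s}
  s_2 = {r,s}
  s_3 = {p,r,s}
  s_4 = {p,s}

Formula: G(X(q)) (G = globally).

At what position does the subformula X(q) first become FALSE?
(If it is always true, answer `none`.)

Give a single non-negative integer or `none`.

s_0={s}: X(q)=False q=False
s_1={r,s}: X(q)=False q=False
s_2={r,s}: X(q)=False q=False
s_3={p,r,s}: X(q)=False q=False
s_4={p,s}: X(q)=False q=False
G(X(q)) holds globally = False
First violation at position 0.

Answer: 0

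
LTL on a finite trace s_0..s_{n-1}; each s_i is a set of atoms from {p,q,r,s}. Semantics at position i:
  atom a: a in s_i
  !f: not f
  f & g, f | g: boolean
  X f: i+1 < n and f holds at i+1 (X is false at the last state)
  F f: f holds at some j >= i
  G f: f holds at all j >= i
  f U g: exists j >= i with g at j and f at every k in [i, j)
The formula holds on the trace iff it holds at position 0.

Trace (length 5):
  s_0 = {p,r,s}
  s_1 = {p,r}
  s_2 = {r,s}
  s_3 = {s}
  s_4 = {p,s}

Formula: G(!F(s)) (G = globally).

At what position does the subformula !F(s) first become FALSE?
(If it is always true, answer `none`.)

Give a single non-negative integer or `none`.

s_0={p,r,s}: !F(s)=False F(s)=True s=True
s_1={p,r}: !F(s)=False F(s)=True s=False
s_2={r,s}: !F(s)=False F(s)=True s=True
s_3={s}: !F(s)=False F(s)=True s=True
s_4={p,s}: !F(s)=False F(s)=True s=True
G(!F(s)) holds globally = False
First violation at position 0.

Answer: 0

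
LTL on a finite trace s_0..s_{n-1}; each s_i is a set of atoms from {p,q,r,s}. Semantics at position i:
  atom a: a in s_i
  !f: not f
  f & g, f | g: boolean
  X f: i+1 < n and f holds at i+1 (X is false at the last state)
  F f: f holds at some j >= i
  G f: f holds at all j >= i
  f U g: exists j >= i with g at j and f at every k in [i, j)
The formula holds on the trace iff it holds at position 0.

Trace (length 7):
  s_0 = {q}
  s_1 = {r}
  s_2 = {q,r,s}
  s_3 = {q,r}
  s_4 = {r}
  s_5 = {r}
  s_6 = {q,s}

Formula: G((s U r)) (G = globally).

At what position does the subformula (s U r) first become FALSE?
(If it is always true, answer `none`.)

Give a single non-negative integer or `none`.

s_0={q}: (s U r)=False s=False r=False
s_1={r}: (s U r)=True s=False r=True
s_2={q,r,s}: (s U r)=True s=True r=True
s_3={q,r}: (s U r)=True s=False r=True
s_4={r}: (s U r)=True s=False r=True
s_5={r}: (s U r)=True s=False r=True
s_6={q,s}: (s U r)=False s=True r=False
G((s U r)) holds globally = False
First violation at position 0.

Answer: 0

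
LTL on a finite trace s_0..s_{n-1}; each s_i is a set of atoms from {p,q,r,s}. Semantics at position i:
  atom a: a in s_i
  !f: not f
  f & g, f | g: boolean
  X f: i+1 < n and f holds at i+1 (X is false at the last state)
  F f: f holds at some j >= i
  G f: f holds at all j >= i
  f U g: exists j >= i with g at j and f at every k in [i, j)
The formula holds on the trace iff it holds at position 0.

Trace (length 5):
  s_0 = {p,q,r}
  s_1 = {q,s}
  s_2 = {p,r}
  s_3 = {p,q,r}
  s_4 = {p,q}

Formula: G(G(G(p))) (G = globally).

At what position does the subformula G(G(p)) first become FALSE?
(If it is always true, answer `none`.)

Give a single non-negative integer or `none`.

s_0={p,q,r}: G(G(p))=False G(p)=False p=True
s_1={q,s}: G(G(p))=False G(p)=False p=False
s_2={p,r}: G(G(p))=True G(p)=True p=True
s_3={p,q,r}: G(G(p))=True G(p)=True p=True
s_4={p,q}: G(G(p))=True G(p)=True p=True
G(G(G(p))) holds globally = False
First violation at position 0.

Answer: 0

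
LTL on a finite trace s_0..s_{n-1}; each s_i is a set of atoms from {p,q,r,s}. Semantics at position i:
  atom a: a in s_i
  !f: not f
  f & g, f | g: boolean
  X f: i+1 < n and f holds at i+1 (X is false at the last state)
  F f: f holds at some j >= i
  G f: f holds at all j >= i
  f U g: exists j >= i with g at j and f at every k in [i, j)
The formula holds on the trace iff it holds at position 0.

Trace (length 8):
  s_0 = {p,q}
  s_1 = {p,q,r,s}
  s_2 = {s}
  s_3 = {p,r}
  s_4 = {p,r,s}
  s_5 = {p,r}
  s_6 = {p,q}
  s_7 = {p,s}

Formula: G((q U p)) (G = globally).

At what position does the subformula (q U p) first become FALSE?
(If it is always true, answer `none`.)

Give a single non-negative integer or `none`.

s_0={p,q}: (q U p)=True q=True p=True
s_1={p,q,r,s}: (q U p)=True q=True p=True
s_2={s}: (q U p)=False q=False p=False
s_3={p,r}: (q U p)=True q=False p=True
s_4={p,r,s}: (q U p)=True q=False p=True
s_5={p,r}: (q U p)=True q=False p=True
s_6={p,q}: (q U p)=True q=True p=True
s_7={p,s}: (q U p)=True q=False p=True
G((q U p)) holds globally = False
First violation at position 2.

Answer: 2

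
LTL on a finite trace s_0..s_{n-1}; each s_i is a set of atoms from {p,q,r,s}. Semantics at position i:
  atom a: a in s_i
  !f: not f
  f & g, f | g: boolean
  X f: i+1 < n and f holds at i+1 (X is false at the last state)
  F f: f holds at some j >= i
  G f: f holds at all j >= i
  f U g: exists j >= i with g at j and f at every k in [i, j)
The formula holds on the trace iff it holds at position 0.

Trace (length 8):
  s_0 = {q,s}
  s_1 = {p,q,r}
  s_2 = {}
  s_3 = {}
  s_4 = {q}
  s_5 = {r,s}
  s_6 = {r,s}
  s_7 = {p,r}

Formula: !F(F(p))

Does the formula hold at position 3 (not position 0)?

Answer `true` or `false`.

Answer: false

Derivation:
s_0={q,s}: !F(F(p))=False F(F(p))=True F(p)=True p=False
s_1={p,q,r}: !F(F(p))=False F(F(p))=True F(p)=True p=True
s_2={}: !F(F(p))=False F(F(p))=True F(p)=True p=False
s_3={}: !F(F(p))=False F(F(p))=True F(p)=True p=False
s_4={q}: !F(F(p))=False F(F(p))=True F(p)=True p=False
s_5={r,s}: !F(F(p))=False F(F(p))=True F(p)=True p=False
s_6={r,s}: !F(F(p))=False F(F(p))=True F(p)=True p=False
s_7={p,r}: !F(F(p))=False F(F(p))=True F(p)=True p=True
Evaluating at position 3: result = False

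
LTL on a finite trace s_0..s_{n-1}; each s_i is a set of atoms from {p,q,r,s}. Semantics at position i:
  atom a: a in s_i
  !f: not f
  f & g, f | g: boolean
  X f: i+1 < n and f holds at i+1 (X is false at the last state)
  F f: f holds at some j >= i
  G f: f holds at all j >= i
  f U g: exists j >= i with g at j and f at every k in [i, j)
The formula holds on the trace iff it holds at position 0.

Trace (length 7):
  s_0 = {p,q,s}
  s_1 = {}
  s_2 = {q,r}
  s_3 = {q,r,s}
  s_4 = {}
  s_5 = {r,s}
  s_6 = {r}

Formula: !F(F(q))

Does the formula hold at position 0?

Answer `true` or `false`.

Answer: false

Derivation:
s_0={p,q,s}: !F(F(q))=False F(F(q))=True F(q)=True q=True
s_1={}: !F(F(q))=False F(F(q))=True F(q)=True q=False
s_2={q,r}: !F(F(q))=False F(F(q))=True F(q)=True q=True
s_3={q,r,s}: !F(F(q))=False F(F(q))=True F(q)=True q=True
s_4={}: !F(F(q))=True F(F(q))=False F(q)=False q=False
s_5={r,s}: !F(F(q))=True F(F(q))=False F(q)=False q=False
s_6={r}: !F(F(q))=True F(F(q))=False F(q)=False q=False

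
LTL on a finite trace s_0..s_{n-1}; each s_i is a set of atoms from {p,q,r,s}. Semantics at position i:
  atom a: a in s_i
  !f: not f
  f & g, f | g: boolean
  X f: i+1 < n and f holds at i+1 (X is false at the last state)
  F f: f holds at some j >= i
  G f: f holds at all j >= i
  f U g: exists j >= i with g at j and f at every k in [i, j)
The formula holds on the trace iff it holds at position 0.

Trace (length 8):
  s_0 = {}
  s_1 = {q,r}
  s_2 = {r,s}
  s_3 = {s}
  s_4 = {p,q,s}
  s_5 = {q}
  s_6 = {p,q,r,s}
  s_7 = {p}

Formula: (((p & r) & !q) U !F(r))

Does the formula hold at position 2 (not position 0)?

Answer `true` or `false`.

Answer: false

Derivation:
s_0={}: (((p & r) & !q) U !F(r))=False ((p & r) & !q)=False (p & r)=False p=False r=False !q=True q=False !F(r)=False F(r)=True
s_1={q,r}: (((p & r) & !q) U !F(r))=False ((p & r) & !q)=False (p & r)=False p=False r=True !q=False q=True !F(r)=False F(r)=True
s_2={r,s}: (((p & r) & !q) U !F(r))=False ((p & r) & !q)=False (p & r)=False p=False r=True !q=True q=False !F(r)=False F(r)=True
s_3={s}: (((p & r) & !q) U !F(r))=False ((p & r) & !q)=False (p & r)=False p=False r=False !q=True q=False !F(r)=False F(r)=True
s_4={p,q,s}: (((p & r) & !q) U !F(r))=False ((p & r) & !q)=False (p & r)=False p=True r=False !q=False q=True !F(r)=False F(r)=True
s_5={q}: (((p & r) & !q) U !F(r))=False ((p & r) & !q)=False (p & r)=False p=False r=False !q=False q=True !F(r)=False F(r)=True
s_6={p,q,r,s}: (((p & r) & !q) U !F(r))=False ((p & r) & !q)=False (p & r)=True p=True r=True !q=False q=True !F(r)=False F(r)=True
s_7={p}: (((p & r) & !q) U !F(r))=True ((p & r) & !q)=False (p & r)=False p=True r=False !q=True q=False !F(r)=True F(r)=False
Evaluating at position 2: result = False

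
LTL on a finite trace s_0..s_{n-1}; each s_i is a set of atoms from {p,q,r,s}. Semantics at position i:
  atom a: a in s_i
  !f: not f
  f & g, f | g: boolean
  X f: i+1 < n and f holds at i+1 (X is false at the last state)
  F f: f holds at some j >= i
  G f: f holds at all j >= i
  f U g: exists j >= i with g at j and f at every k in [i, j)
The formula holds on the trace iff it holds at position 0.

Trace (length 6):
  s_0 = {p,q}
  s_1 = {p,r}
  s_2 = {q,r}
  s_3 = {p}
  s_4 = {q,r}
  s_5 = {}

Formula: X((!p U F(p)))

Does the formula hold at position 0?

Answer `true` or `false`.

s_0={p,q}: X((!p U F(p)))=True (!p U F(p))=True !p=False p=True F(p)=True
s_1={p,r}: X((!p U F(p)))=True (!p U F(p))=True !p=False p=True F(p)=True
s_2={q,r}: X((!p U F(p)))=True (!p U F(p))=True !p=True p=False F(p)=True
s_3={p}: X((!p U F(p)))=False (!p U F(p))=True !p=False p=True F(p)=True
s_4={q,r}: X((!p U F(p)))=False (!p U F(p))=False !p=True p=False F(p)=False
s_5={}: X((!p U F(p)))=False (!p U F(p))=False !p=True p=False F(p)=False

Answer: true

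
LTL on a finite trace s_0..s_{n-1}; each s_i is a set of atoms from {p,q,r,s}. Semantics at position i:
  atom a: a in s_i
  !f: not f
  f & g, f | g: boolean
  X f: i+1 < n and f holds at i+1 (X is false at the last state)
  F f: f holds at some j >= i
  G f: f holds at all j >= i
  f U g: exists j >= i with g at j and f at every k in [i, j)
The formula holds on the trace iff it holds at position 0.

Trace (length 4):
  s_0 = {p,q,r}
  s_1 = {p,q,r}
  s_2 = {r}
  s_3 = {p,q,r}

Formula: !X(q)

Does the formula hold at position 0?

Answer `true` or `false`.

s_0={p,q,r}: !X(q)=False X(q)=True q=True
s_1={p,q,r}: !X(q)=True X(q)=False q=True
s_2={r}: !X(q)=False X(q)=True q=False
s_3={p,q,r}: !X(q)=True X(q)=False q=True

Answer: false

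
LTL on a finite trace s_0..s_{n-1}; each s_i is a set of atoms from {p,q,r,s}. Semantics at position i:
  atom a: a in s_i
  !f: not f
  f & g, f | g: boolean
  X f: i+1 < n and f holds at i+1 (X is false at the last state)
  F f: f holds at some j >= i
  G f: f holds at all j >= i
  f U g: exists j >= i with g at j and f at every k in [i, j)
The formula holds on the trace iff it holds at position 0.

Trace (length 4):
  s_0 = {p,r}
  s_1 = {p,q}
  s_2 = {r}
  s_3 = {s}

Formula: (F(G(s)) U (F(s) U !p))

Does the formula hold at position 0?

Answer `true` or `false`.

Answer: true

Derivation:
s_0={p,r}: (F(G(s)) U (F(s) U !p))=True F(G(s))=True G(s)=False s=False (F(s) U !p)=True F(s)=True !p=False p=True
s_1={p,q}: (F(G(s)) U (F(s) U !p))=True F(G(s))=True G(s)=False s=False (F(s) U !p)=True F(s)=True !p=False p=True
s_2={r}: (F(G(s)) U (F(s) U !p))=True F(G(s))=True G(s)=False s=False (F(s) U !p)=True F(s)=True !p=True p=False
s_3={s}: (F(G(s)) U (F(s) U !p))=True F(G(s))=True G(s)=True s=True (F(s) U !p)=True F(s)=True !p=True p=False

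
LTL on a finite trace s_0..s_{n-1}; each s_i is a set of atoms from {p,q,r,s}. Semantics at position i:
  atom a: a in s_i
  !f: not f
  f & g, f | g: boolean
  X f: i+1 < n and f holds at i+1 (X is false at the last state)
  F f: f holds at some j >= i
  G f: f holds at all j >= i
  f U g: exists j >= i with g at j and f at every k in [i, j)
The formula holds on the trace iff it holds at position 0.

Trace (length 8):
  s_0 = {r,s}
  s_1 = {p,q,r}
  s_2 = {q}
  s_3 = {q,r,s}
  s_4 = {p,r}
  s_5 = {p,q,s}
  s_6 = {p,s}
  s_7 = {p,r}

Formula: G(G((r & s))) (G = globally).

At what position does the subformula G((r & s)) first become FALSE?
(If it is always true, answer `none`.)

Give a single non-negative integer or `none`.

Answer: 0

Derivation:
s_0={r,s}: G((r & s))=False (r & s)=True r=True s=True
s_1={p,q,r}: G((r & s))=False (r & s)=False r=True s=False
s_2={q}: G((r & s))=False (r & s)=False r=False s=False
s_3={q,r,s}: G((r & s))=False (r & s)=True r=True s=True
s_4={p,r}: G((r & s))=False (r & s)=False r=True s=False
s_5={p,q,s}: G((r & s))=False (r & s)=False r=False s=True
s_6={p,s}: G((r & s))=False (r & s)=False r=False s=True
s_7={p,r}: G((r & s))=False (r & s)=False r=True s=False
G(G((r & s))) holds globally = False
First violation at position 0.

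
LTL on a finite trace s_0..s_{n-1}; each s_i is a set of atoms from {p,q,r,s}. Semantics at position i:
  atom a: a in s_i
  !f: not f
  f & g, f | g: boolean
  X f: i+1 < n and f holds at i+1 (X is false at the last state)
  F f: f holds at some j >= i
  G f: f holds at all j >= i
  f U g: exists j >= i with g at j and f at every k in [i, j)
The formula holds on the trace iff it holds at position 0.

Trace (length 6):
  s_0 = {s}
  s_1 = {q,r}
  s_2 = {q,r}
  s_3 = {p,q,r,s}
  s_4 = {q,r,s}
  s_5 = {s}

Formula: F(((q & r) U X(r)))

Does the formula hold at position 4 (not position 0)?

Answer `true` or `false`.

s_0={s}: F(((q & r) U X(r)))=True ((q & r) U X(r))=True (q & r)=False q=False r=False X(r)=True
s_1={q,r}: F(((q & r) U X(r)))=True ((q & r) U X(r))=True (q & r)=True q=True r=True X(r)=True
s_2={q,r}: F(((q & r) U X(r)))=True ((q & r) U X(r))=True (q & r)=True q=True r=True X(r)=True
s_3={p,q,r,s}: F(((q & r) U X(r)))=True ((q & r) U X(r))=True (q & r)=True q=True r=True X(r)=True
s_4={q,r,s}: F(((q & r) U X(r)))=False ((q & r) U X(r))=False (q & r)=True q=True r=True X(r)=False
s_5={s}: F(((q & r) U X(r)))=False ((q & r) U X(r))=False (q & r)=False q=False r=False X(r)=False
Evaluating at position 4: result = False

Answer: false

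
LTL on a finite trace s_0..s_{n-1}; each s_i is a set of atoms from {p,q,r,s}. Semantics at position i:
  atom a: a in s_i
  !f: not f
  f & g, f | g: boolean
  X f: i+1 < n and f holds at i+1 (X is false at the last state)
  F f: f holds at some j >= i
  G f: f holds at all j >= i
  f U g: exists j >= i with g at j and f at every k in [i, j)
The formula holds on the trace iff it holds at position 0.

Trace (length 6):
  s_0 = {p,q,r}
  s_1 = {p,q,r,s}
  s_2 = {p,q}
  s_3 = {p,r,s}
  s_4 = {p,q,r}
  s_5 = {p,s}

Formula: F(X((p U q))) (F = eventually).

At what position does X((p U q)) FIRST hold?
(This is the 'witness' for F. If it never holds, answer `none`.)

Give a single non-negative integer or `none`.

Answer: 0

Derivation:
s_0={p,q,r}: X((p U q))=True (p U q)=True p=True q=True
s_1={p,q,r,s}: X((p U q))=True (p U q)=True p=True q=True
s_2={p,q}: X((p U q))=True (p U q)=True p=True q=True
s_3={p,r,s}: X((p U q))=True (p U q)=True p=True q=False
s_4={p,q,r}: X((p U q))=False (p U q)=True p=True q=True
s_5={p,s}: X((p U q))=False (p U q)=False p=True q=False
F(X((p U q))) holds; first witness at position 0.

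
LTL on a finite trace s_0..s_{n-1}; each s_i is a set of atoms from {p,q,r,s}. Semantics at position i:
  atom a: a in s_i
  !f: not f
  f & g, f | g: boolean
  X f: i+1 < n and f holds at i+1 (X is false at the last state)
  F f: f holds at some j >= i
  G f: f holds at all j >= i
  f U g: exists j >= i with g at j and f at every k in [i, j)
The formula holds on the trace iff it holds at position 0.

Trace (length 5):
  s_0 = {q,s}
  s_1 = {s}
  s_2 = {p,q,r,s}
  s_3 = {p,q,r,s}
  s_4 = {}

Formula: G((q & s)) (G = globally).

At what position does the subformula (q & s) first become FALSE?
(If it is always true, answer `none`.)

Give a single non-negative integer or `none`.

s_0={q,s}: (q & s)=True q=True s=True
s_1={s}: (q & s)=False q=False s=True
s_2={p,q,r,s}: (q & s)=True q=True s=True
s_3={p,q,r,s}: (q & s)=True q=True s=True
s_4={}: (q & s)=False q=False s=False
G((q & s)) holds globally = False
First violation at position 1.

Answer: 1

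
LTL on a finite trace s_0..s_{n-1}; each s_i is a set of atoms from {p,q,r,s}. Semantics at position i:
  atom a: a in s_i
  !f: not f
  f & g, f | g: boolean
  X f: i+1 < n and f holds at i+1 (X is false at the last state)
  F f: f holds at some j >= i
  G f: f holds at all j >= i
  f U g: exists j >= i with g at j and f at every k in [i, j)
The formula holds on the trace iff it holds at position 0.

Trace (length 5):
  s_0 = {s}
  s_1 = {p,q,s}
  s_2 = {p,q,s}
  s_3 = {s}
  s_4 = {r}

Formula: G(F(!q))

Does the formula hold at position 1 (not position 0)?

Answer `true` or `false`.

Answer: true

Derivation:
s_0={s}: G(F(!q))=True F(!q)=True !q=True q=False
s_1={p,q,s}: G(F(!q))=True F(!q)=True !q=False q=True
s_2={p,q,s}: G(F(!q))=True F(!q)=True !q=False q=True
s_3={s}: G(F(!q))=True F(!q)=True !q=True q=False
s_4={r}: G(F(!q))=True F(!q)=True !q=True q=False
Evaluating at position 1: result = True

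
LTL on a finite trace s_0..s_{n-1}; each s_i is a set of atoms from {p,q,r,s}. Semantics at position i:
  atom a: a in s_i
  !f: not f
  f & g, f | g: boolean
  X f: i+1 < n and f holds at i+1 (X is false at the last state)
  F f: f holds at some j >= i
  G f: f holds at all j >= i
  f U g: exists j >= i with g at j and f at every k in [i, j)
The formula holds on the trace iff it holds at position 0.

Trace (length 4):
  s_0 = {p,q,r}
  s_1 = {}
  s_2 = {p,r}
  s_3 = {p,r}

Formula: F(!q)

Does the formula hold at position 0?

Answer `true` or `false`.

s_0={p,q,r}: F(!q)=True !q=False q=True
s_1={}: F(!q)=True !q=True q=False
s_2={p,r}: F(!q)=True !q=True q=False
s_3={p,r}: F(!q)=True !q=True q=False

Answer: true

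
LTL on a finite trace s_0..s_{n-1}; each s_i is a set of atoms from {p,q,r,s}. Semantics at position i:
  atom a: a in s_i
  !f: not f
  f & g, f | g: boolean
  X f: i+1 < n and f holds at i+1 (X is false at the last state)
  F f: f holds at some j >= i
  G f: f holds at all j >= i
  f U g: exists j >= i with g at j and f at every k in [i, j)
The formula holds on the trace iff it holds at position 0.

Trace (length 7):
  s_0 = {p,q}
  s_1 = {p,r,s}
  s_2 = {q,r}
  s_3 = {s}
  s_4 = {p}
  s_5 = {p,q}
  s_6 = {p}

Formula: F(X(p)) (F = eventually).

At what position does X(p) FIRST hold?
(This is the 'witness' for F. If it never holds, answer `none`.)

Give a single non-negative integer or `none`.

s_0={p,q}: X(p)=True p=True
s_1={p,r,s}: X(p)=False p=True
s_2={q,r}: X(p)=False p=False
s_3={s}: X(p)=True p=False
s_4={p}: X(p)=True p=True
s_5={p,q}: X(p)=True p=True
s_6={p}: X(p)=False p=True
F(X(p)) holds; first witness at position 0.

Answer: 0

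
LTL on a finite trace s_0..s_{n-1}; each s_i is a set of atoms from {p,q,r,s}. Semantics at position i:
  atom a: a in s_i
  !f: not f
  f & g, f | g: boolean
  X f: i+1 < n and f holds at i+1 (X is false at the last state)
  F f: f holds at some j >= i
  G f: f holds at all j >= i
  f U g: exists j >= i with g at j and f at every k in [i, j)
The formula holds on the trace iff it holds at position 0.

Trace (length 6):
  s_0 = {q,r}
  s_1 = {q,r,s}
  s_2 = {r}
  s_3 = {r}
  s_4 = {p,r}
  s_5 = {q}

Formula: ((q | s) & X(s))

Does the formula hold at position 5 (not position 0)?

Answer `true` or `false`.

Answer: false

Derivation:
s_0={q,r}: ((q | s) & X(s))=True (q | s)=True q=True s=False X(s)=True
s_1={q,r,s}: ((q | s) & X(s))=False (q | s)=True q=True s=True X(s)=False
s_2={r}: ((q | s) & X(s))=False (q | s)=False q=False s=False X(s)=False
s_3={r}: ((q | s) & X(s))=False (q | s)=False q=False s=False X(s)=False
s_4={p,r}: ((q | s) & X(s))=False (q | s)=False q=False s=False X(s)=False
s_5={q}: ((q | s) & X(s))=False (q | s)=True q=True s=False X(s)=False
Evaluating at position 5: result = False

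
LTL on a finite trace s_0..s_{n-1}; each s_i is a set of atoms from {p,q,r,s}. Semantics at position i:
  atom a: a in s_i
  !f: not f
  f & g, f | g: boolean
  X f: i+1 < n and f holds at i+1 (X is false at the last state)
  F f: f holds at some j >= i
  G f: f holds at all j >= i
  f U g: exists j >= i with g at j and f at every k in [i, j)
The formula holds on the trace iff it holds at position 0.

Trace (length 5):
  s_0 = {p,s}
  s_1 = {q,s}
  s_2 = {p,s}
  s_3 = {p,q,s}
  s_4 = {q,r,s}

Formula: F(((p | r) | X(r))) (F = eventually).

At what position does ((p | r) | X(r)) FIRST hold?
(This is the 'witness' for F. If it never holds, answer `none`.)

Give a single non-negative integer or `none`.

Answer: 0

Derivation:
s_0={p,s}: ((p | r) | X(r))=True (p | r)=True p=True r=False X(r)=False
s_1={q,s}: ((p | r) | X(r))=False (p | r)=False p=False r=False X(r)=False
s_2={p,s}: ((p | r) | X(r))=True (p | r)=True p=True r=False X(r)=False
s_3={p,q,s}: ((p | r) | X(r))=True (p | r)=True p=True r=False X(r)=True
s_4={q,r,s}: ((p | r) | X(r))=True (p | r)=True p=False r=True X(r)=False
F(((p | r) | X(r))) holds; first witness at position 0.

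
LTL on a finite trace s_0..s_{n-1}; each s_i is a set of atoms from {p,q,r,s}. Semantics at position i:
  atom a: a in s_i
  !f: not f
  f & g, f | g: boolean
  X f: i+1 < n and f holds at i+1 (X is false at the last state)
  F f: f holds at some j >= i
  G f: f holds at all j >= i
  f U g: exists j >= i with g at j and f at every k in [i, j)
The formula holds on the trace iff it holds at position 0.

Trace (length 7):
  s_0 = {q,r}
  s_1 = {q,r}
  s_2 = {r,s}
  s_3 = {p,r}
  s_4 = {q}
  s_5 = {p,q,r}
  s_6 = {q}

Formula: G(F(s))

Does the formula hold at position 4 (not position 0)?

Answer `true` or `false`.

Answer: false

Derivation:
s_0={q,r}: G(F(s))=False F(s)=True s=False
s_1={q,r}: G(F(s))=False F(s)=True s=False
s_2={r,s}: G(F(s))=False F(s)=True s=True
s_3={p,r}: G(F(s))=False F(s)=False s=False
s_4={q}: G(F(s))=False F(s)=False s=False
s_5={p,q,r}: G(F(s))=False F(s)=False s=False
s_6={q}: G(F(s))=False F(s)=False s=False
Evaluating at position 4: result = False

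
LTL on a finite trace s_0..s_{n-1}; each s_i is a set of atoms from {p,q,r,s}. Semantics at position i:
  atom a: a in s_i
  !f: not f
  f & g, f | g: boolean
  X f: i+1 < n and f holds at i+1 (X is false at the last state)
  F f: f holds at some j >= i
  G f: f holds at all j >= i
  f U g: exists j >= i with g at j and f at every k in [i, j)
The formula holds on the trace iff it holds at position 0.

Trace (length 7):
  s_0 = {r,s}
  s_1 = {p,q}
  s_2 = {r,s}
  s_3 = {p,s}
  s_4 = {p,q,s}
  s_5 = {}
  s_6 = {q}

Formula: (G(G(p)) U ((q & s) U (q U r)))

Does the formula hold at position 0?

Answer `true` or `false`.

Answer: true

Derivation:
s_0={r,s}: (G(G(p)) U ((q & s) U (q U r)))=True G(G(p))=False G(p)=False p=False ((q & s) U (q U r))=True (q & s)=False q=False s=True (q U r)=True r=True
s_1={p,q}: (G(G(p)) U ((q & s) U (q U r)))=True G(G(p))=False G(p)=False p=True ((q & s) U (q U r))=True (q & s)=False q=True s=False (q U r)=True r=False
s_2={r,s}: (G(G(p)) U ((q & s) U (q U r)))=True G(G(p))=False G(p)=False p=False ((q & s) U (q U r))=True (q & s)=False q=False s=True (q U r)=True r=True
s_3={p,s}: (G(G(p)) U ((q & s) U (q U r)))=False G(G(p))=False G(p)=False p=True ((q & s) U (q U r))=False (q & s)=False q=False s=True (q U r)=False r=False
s_4={p,q,s}: (G(G(p)) U ((q & s) U (q U r)))=False G(G(p))=False G(p)=False p=True ((q & s) U (q U r))=False (q & s)=True q=True s=True (q U r)=False r=False
s_5={}: (G(G(p)) U ((q & s) U (q U r)))=False G(G(p))=False G(p)=False p=False ((q & s) U (q U r))=False (q & s)=False q=False s=False (q U r)=False r=False
s_6={q}: (G(G(p)) U ((q & s) U (q U r)))=False G(G(p))=False G(p)=False p=False ((q & s) U (q U r))=False (q & s)=False q=True s=False (q U r)=False r=False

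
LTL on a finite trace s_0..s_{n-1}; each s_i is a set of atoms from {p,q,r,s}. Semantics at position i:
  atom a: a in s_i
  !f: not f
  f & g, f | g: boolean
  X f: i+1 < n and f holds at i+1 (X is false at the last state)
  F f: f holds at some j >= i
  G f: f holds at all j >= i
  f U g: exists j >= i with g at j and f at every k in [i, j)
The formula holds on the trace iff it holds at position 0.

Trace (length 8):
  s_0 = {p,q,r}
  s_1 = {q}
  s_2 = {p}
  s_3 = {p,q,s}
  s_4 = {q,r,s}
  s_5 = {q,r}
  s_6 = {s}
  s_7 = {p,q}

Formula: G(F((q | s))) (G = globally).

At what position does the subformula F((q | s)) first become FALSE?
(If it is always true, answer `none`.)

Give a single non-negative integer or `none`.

s_0={p,q,r}: F((q | s))=True (q | s)=True q=True s=False
s_1={q}: F((q | s))=True (q | s)=True q=True s=False
s_2={p}: F((q | s))=True (q | s)=False q=False s=False
s_3={p,q,s}: F((q | s))=True (q | s)=True q=True s=True
s_4={q,r,s}: F((q | s))=True (q | s)=True q=True s=True
s_5={q,r}: F((q | s))=True (q | s)=True q=True s=False
s_6={s}: F((q | s))=True (q | s)=True q=False s=True
s_7={p,q}: F((q | s))=True (q | s)=True q=True s=False
G(F((q | s))) holds globally = True
No violation — formula holds at every position.

Answer: none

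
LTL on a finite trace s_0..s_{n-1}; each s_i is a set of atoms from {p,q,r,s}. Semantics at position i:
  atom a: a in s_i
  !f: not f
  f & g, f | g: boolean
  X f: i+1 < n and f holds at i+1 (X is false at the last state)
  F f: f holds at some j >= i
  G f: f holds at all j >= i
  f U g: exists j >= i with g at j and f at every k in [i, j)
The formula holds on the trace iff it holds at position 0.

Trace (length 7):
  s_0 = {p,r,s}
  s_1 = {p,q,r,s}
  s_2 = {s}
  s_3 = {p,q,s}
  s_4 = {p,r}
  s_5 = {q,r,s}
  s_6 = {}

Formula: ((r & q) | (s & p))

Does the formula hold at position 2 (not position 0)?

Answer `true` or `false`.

Answer: false

Derivation:
s_0={p,r,s}: ((r & q) | (s & p))=True (r & q)=False r=True q=False (s & p)=True s=True p=True
s_1={p,q,r,s}: ((r & q) | (s & p))=True (r & q)=True r=True q=True (s & p)=True s=True p=True
s_2={s}: ((r & q) | (s & p))=False (r & q)=False r=False q=False (s & p)=False s=True p=False
s_3={p,q,s}: ((r & q) | (s & p))=True (r & q)=False r=False q=True (s & p)=True s=True p=True
s_4={p,r}: ((r & q) | (s & p))=False (r & q)=False r=True q=False (s & p)=False s=False p=True
s_5={q,r,s}: ((r & q) | (s & p))=True (r & q)=True r=True q=True (s & p)=False s=True p=False
s_6={}: ((r & q) | (s & p))=False (r & q)=False r=False q=False (s & p)=False s=False p=False
Evaluating at position 2: result = False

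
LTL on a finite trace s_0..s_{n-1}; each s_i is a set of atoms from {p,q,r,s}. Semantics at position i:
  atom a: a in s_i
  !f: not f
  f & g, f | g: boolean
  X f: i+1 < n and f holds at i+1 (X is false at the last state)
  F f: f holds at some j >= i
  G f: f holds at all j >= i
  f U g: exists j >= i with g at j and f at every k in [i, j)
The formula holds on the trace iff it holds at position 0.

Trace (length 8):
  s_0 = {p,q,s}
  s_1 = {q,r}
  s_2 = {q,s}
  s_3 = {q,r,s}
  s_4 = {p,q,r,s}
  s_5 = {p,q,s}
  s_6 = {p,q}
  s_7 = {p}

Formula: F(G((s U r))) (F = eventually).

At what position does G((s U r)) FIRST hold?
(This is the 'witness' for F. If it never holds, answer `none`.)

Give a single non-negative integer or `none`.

Answer: none

Derivation:
s_0={p,q,s}: G((s U r))=False (s U r)=True s=True r=False
s_1={q,r}: G((s U r))=False (s U r)=True s=False r=True
s_2={q,s}: G((s U r))=False (s U r)=True s=True r=False
s_3={q,r,s}: G((s U r))=False (s U r)=True s=True r=True
s_4={p,q,r,s}: G((s U r))=False (s U r)=True s=True r=True
s_5={p,q,s}: G((s U r))=False (s U r)=False s=True r=False
s_6={p,q}: G((s U r))=False (s U r)=False s=False r=False
s_7={p}: G((s U r))=False (s U r)=False s=False r=False
F(G((s U r))) does not hold (no witness exists).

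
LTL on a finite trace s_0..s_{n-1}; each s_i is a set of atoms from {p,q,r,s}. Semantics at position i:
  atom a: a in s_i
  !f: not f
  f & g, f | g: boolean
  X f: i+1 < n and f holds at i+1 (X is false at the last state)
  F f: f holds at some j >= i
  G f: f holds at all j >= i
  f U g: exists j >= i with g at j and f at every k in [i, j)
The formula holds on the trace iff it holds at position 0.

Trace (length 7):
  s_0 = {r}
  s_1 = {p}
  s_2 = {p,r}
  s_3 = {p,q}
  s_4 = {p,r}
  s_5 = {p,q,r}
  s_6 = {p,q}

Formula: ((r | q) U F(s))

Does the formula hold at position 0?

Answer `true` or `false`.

Answer: false

Derivation:
s_0={r}: ((r | q) U F(s))=False (r | q)=True r=True q=False F(s)=False s=False
s_1={p}: ((r | q) U F(s))=False (r | q)=False r=False q=False F(s)=False s=False
s_2={p,r}: ((r | q) U F(s))=False (r | q)=True r=True q=False F(s)=False s=False
s_3={p,q}: ((r | q) U F(s))=False (r | q)=True r=False q=True F(s)=False s=False
s_4={p,r}: ((r | q) U F(s))=False (r | q)=True r=True q=False F(s)=False s=False
s_5={p,q,r}: ((r | q) U F(s))=False (r | q)=True r=True q=True F(s)=False s=False
s_6={p,q}: ((r | q) U F(s))=False (r | q)=True r=False q=True F(s)=False s=False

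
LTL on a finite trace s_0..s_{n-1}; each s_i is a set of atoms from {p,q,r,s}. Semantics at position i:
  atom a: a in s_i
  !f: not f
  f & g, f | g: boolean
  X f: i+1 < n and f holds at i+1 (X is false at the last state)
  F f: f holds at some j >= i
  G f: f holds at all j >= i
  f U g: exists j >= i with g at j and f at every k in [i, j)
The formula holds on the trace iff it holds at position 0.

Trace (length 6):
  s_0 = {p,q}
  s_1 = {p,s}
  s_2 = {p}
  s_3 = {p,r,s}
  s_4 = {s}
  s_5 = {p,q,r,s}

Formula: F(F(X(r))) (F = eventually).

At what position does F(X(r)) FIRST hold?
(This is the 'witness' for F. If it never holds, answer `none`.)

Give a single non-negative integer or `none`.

Answer: 0

Derivation:
s_0={p,q}: F(X(r))=True X(r)=False r=False
s_1={p,s}: F(X(r))=True X(r)=False r=False
s_2={p}: F(X(r))=True X(r)=True r=False
s_3={p,r,s}: F(X(r))=True X(r)=False r=True
s_4={s}: F(X(r))=True X(r)=True r=False
s_5={p,q,r,s}: F(X(r))=False X(r)=False r=True
F(F(X(r))) holds; first witness at position 0.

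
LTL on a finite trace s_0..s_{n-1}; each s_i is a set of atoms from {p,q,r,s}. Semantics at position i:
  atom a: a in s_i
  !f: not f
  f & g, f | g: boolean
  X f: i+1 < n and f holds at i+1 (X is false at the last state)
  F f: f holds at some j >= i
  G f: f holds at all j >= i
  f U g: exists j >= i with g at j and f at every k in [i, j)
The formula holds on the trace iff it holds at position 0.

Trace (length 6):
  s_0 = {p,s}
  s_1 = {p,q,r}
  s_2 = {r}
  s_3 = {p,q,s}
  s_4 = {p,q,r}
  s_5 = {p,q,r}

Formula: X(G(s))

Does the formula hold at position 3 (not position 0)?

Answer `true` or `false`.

s_0={p,s}: X(G(s))=False G(s)=False s=True
s_1={p,q,r}: X(G(s))=False G(s)=False s=False
s_2={r}: X(G(s))=False G(s)=False s=False
s_3={p,q,s}: X(G(s))=False G(s)=False s=True
s_4={p,q,r}: X(G(s))=False G(s)=False s=False
s_5={p,q,r}: X(G(s))=False G(s)=False s=False
Evaluating at position 3: result = False

Answer: false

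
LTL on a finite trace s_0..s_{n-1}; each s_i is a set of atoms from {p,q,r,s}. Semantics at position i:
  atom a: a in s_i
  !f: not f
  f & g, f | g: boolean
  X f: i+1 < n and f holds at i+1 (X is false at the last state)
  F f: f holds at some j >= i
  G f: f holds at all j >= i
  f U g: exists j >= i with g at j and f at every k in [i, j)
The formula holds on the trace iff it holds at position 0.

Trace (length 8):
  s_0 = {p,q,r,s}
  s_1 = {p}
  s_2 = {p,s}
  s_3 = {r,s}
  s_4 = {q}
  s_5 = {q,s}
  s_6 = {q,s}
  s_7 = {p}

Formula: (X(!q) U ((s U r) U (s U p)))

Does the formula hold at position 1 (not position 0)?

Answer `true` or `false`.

s_0={p,q,r,s}: (X(!q) U ((s U r) U (s U p)))=True X(!q)=True !q=False q=True ((s U r) U (s U p))=True (s U r)=True s=True r=True (s U p)=True p=True
s_1={p}: (X(!q) U ((s U r) U (s U p)))=True X(!q)=True !q=True q=False ((s U r) U (s U p))=True (s U r)=False s=False r=False (s U p)=True p=True
s_2={p,s}: (X(!q) U ((s U r) U (s U p)))=True X(!q)=True !q=True q=False ((s U r) U (s U p))=True (s U r)=True s=True r=False (s U p)=True p=True
s_3={r,s}: (X(!q) U ((s U r) U (s U p)))=False X(!q)=False !q=True q=False ((s U r) U (s U p))=False (s U r)=True s=True r=True (s U p)=False p=False
s_4={q}: (X(!q) U ((s U r) U (s U p)))=False X(!q)=False !q=False q=True ((s U r) U (s U p))=False (s U r)=False s=False r=False (s U p)=False p=False
s_5={q,s}: (X(!q) U ((s U r) U (s U p)))=True X(!q)=False !q=False q=True ((s U r) U (s U p))=True (s U r)=False s=True r=False (s U p)=True p=False
s_6={q,s}: (X(!q) U ((s U r) U (s U p)))=True X(!q)=True !q=False q=True ((s U r) U (s U p))=True (s U r)=False s=True r=False (s U p)=True p=False
s_7={p}: (X(!q) U ((s U r) U (s U p)))=True X(!q)=False !q=True q=False ((s U r) U (s U p))=True (s U r)=False s=False r=False (s U p)=True p=True
Evaluating at position 1: result = True

Answer: true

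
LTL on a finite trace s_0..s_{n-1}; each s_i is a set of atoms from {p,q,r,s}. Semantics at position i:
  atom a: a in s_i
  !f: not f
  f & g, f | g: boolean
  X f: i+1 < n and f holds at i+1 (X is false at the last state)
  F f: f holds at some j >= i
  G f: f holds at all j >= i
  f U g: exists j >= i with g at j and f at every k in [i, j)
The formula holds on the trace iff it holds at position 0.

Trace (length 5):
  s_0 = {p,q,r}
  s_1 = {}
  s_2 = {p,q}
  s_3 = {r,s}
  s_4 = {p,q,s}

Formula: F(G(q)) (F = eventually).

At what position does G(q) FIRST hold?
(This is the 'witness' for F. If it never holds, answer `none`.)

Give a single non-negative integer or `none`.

s_0={p,q,r}: G(q)=False q=True
s_1={}: G(q)=False q=False
s_2={p,q}: G(q)=False q=True
s_3={r,s}: G(q)=False q=False
s_4={p,q,s}: G(q)=True q=True
F(G(q)) holds; first witness at position 4.

Answer: 4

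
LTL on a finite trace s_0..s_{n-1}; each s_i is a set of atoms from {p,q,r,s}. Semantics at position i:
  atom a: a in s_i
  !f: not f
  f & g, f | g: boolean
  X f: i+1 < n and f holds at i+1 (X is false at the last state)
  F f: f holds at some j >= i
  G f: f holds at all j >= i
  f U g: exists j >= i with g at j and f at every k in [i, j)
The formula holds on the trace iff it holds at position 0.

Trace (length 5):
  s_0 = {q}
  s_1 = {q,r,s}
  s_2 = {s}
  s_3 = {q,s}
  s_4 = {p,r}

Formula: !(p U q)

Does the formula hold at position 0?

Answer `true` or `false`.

s_0={q}: !(p U q)=False (p U q)=True p=False q=True
s_1={q,r,s}: !(p U q)=False (p U q)=True p=False q=True
s_2={s}: !(p U q)=True (p U q)=False p=False q=False
s_3={q,s}: !(p U q)=False (p U q)=True p=False q=True
s_4={p,r}: !(p U q)=True (p U q)=False p=True q=False

Answer: false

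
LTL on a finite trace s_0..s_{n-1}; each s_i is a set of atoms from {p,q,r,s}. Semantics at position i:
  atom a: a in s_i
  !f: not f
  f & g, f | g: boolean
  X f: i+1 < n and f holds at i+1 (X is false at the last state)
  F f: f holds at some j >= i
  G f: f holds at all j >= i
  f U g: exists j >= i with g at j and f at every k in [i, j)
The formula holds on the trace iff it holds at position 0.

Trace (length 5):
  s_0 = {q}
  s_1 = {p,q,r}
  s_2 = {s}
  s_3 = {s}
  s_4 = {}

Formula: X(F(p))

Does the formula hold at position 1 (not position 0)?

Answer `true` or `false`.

Answer: false

Derivation:
s_0={q}: X(F(p))=True F(p)=True p=False
s_1={p,q,r}: X(F(p))=False F(p)=True p=True
s_2={s}: X(F(p))=False F(p)=False p=False
s_3={s}: X(F(p))=False F(p)=False p=False
s_4={}: X(F(p))=False F(p)=False p=False
Evaluating at position 1: result = False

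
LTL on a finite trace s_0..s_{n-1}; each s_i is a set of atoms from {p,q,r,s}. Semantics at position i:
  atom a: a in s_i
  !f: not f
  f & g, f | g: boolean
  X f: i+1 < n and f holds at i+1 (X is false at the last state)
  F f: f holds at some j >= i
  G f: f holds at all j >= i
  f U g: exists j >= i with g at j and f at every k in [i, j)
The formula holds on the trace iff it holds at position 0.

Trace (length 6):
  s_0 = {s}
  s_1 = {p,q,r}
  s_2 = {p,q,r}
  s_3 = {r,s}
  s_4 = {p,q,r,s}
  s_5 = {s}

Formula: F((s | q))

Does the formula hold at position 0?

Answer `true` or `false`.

Answer: true

Derivation:
s_0={s}: F((s | q))=True (s | q)=True s=True q=False
s_1={p,q,r}: F((s | q))=True (s | q)=True s=False q=True
s_2={p,q,r}: F((s | q))=True (s | q)=True s=False q=True
s_3={r,s}: F((s | q))=True (s | q)=True s=True q=False
s_4={p,q,r,s}: F((s | q))=True (s | q)=True s=True q=True
s_5={s}: F((s | q))=True (s | q)=True s=True q=False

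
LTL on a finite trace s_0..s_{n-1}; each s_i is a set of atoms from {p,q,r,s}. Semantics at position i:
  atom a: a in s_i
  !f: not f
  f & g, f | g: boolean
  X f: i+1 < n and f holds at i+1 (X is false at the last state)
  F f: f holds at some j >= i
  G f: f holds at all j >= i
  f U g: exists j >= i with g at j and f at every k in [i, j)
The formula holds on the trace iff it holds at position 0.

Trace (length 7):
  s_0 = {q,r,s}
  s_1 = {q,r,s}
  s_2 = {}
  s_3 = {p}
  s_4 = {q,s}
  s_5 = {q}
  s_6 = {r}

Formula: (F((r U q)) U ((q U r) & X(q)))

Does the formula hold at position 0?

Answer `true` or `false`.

s_0={q,r,s}: (F((r U q)) U ((q U r) & X(q)))=True F((r U q))=True (r U q)=True r=True q=True ((q U r) & X(q))=True (q U r)=True X(q)=True
s_1={q,r,s}: (F((r U q)) U ((q U r) & X(q)))=True F((r U q))=True (r U q)=True r=True q=True ((q U r) & X(q))=False (q U r)=True X(q)=False
s_2={}: (F((r U q)) U ((q U r) & X(q)))=True F((r U q))=True (r U q)=False r=False q=False ((q U r) & X(q))=False (q U r)=False X(q)=False
s_3={p}: (F((r U q)) U ((q U r) & X(q)))=True F((r U q))=True (r U q)=False r=False q=False ((q U r) & X(q))=False (q U r)=False X(q)=True
s_4={q,s}: (F((r U q)) U ((q U r) & X(q)))=True F((r U q))=True (r U q)=True r=False q=True ((q U r) & X(q))=True (q U r)=True X(q)=True
s_5={q}: (F((r U q)) U ((q U r) & X(q)))=False F((r U q))=True (r U q)=True r=False q=True ((q U r) & X(q))=False (q U r)=True X(q)=False
s_6={r}: (F((r U q)) U ((q U r) & X(q)))=False F((r U q))=False (r U q)=False r=True q=False ((q U r) & X(q))=False (q U r)=True X(q)=False

Answer: true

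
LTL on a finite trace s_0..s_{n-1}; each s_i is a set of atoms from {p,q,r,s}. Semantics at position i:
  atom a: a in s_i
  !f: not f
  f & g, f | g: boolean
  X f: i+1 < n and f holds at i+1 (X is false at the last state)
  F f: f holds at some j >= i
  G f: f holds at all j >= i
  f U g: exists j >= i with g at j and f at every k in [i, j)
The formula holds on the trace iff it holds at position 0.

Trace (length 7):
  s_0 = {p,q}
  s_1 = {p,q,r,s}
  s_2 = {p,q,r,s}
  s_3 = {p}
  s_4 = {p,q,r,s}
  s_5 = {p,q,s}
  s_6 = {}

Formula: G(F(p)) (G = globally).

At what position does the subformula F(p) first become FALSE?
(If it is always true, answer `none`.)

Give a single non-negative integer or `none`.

s_0={p,q}: F(p)=True p=True
s_1={p,q,r,s}: F(p)=True p=True
s_2={p,q,r,s}: F(p)=True p=True
s_3={p}: F(p)=True p=True
s_4={p,q,r,s}: F(p)=True p=True
s_5={p,q,s}: F(p)=True p=True
s_6={}: F(p)=False p=False
G(F(p)) holds globally = False
First violation at position 6.

Answer: 6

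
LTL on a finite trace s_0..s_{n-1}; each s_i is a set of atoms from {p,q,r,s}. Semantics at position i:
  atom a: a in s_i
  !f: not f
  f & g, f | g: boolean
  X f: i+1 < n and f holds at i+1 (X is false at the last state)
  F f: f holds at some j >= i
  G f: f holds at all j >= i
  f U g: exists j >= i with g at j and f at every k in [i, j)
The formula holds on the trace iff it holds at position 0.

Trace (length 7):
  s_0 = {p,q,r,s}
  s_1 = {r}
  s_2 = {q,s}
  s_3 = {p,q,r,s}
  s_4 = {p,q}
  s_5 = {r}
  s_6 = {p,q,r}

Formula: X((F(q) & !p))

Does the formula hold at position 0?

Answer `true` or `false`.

s_0={p,q,r,s}: X((F(q) & !p))=True (F(q) & !p)=False F(q)=True q=True !p=False p=True
s_1={r}: X((F(q) & !p))=True (F(q) & !p)=True F(q)=True q=False !p=True p=False
s_2={q,s}: X((F(q) & !p))=False (F(q) & !p)=True F(q)=True q=True !p=True p=False
s_3={p,q,r,s}: X((F(q) & !p))=False (F(q) & !p)=False F(q)=True q=True !p=False p=True
s_4={p,q}: X((F(q) & !p))=True (F(q) & !p)=False F(q)=True q=True !p=False p=True
s_5={r}: X((F(q) & !p))=False (F(q) & !p)=True F(q)=True q=False !p=True p=False
s_6={p,q,r}: X((F(q) & !p))=False (F(q) & !p)=False F(q)=True q=True !p=False p=True

Answer: true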